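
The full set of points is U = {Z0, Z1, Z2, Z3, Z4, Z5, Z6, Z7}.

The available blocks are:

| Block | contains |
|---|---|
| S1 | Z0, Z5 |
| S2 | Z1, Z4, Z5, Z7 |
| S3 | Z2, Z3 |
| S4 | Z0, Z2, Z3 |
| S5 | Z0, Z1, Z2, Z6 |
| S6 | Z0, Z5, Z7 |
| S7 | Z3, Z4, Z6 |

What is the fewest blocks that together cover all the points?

3

Take {S2, S4, S7}. Their union is {Z0, Z1, Z2, Z3, Z4, Z5, Z6, Z7}, which is all 8 points.
No 2 of the 7 blocks cover everything (all 21 combinations miss at least one point), so 3 is optimal.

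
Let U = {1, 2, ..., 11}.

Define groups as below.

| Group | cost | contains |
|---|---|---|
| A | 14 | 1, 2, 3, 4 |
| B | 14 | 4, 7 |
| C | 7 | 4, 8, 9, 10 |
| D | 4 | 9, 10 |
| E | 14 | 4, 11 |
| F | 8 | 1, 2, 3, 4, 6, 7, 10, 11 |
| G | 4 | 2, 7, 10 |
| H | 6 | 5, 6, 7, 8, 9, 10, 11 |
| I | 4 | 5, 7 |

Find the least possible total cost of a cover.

F, H together cover every item (F ∪ H = {1, 2, 3, 4, 5, 6, 7, 8, 9, 10, 11}); total cost 8 + 6 = 14.
No covering selection has total cost below 14.

14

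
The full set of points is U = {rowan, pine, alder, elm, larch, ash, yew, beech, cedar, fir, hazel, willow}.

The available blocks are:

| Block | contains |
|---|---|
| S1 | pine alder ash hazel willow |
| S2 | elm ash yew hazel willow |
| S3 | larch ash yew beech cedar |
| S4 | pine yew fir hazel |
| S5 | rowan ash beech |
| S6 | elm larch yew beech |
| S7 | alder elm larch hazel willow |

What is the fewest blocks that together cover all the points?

S3, S4, S5, and S7 cover everything between them: the union {rowan, pine, alder, elm, larch, ash, yew, beech, cedar, fir, hazel, willow} is all of U.
No 3 of the 7 blocks cover everything (all 35 combinations miss at least one point), so 4 is optimal.

4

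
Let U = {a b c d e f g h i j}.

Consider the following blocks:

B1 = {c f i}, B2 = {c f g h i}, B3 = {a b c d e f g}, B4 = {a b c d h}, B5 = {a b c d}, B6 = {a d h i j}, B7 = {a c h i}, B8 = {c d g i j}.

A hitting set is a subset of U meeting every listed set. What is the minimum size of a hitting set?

2

The 2 items {c, d} hit every block.
No single item lies in every block, so at least 2 are needed and 2 is optimal.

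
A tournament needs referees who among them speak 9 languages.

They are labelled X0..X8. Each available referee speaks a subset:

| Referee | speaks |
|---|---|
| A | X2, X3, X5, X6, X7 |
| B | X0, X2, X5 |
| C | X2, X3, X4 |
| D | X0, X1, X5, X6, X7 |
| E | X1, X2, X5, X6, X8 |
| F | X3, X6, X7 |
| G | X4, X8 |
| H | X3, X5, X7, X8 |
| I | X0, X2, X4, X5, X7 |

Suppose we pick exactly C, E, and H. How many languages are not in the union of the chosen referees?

1

Union of C, E, H = {X1, X2, X3, X4, X5, X6, X7, X8}.
Not covered: X0 — 1 language.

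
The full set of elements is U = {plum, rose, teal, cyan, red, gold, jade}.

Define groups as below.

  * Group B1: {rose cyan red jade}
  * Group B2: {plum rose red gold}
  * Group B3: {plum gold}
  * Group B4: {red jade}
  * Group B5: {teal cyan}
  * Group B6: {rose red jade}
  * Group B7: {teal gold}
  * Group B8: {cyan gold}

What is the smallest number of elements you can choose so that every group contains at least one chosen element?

Take H = {teal, gold, jade}. Each listed group contains at least one of these, so H is a hitting set of size 3.
The groups B3, B4, B5 are pairwise disjoint, so any hitting set needs a separate element for each — at least 3. Hence 3 is optimal.

3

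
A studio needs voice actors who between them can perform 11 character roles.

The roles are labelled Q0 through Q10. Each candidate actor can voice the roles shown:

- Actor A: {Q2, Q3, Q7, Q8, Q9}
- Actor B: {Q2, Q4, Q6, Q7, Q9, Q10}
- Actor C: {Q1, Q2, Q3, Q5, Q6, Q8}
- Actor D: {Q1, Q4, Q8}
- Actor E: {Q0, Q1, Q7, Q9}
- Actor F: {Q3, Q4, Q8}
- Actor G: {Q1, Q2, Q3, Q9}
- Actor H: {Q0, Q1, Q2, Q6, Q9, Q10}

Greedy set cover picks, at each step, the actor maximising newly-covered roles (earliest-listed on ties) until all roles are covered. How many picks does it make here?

3

Greedy: pick B (covers 6 new) → pick C (covers 4 new) → pick E (covers 1 new). Total picks: 3.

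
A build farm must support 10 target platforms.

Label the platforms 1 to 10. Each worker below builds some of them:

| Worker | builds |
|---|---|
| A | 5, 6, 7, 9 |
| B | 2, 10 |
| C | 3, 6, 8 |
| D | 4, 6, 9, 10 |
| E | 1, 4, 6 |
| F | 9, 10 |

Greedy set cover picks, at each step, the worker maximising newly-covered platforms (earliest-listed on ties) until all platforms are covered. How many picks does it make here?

4

Greedy: pick A (covers 4 new) → pick B (covers 2 new) → pick C (covers 2 new) → pick E (covers 2 new). Total picks: 4.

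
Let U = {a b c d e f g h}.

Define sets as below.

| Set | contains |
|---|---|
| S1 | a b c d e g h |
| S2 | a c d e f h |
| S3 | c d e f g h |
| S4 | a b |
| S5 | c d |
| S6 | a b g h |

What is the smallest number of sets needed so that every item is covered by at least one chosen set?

Take {S1, S3}. Their union is {a, b, c, d, e, f, g, h}, which is all 8 items.
No single set has all 8 items (the largest, S1, has 7), so 2 is optimal.

2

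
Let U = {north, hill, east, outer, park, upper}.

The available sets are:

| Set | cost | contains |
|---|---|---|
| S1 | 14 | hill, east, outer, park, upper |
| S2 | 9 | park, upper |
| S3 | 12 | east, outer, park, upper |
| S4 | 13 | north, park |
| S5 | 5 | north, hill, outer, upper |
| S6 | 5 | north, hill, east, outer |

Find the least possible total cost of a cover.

S2, S6 together cover every item (S2 ∪ S6 = {north, hill, east, outer, park, upper}); total cost 9 + 5 = 14.
The greedy pick S5, S6, S2 costs 19; no covering selection beats 14.

14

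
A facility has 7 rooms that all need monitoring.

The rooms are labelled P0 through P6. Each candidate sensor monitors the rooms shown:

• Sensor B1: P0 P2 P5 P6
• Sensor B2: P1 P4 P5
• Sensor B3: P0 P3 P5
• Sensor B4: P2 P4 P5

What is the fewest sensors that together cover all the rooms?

Take {B1, B2, B3}. Their union is {P0, P1, P2, P3, P4, P5, P6}, which is all 7 rooms.
Only B2 contains P1, so B2 is forced; the remaining 4 rooms need at least 2 more sensors (each remaining sensor adds at most 3) — so at least 3 sensors are needed, and 3 is optimal.

3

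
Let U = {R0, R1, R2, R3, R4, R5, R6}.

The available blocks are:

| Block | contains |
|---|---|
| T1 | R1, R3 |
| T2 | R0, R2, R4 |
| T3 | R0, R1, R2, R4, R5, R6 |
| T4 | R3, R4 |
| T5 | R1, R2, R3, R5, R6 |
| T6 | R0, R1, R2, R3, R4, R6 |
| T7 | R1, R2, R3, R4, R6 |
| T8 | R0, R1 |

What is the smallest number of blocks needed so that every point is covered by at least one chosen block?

2

T3 and T6 cover everything between them: the union {R0, R1, R2, R3, R4, R5, R6} is all of U.
No single block has all 7 points (the largest, T3, has 6), so 2 is optimal.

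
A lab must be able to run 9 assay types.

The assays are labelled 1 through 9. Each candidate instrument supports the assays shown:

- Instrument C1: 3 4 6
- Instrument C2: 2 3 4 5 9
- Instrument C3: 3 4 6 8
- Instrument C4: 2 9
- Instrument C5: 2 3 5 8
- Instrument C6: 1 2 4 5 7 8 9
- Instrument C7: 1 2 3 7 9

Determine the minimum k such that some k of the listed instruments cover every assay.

C3 and C6 together: C3 ∪ C6 = {1, 2, 3, 4, 5, 6, 7, 8, 9} — every assay is covered.
No single instrument has all 9 assays (the largest, C6, has 7), so 2 is optimal.

2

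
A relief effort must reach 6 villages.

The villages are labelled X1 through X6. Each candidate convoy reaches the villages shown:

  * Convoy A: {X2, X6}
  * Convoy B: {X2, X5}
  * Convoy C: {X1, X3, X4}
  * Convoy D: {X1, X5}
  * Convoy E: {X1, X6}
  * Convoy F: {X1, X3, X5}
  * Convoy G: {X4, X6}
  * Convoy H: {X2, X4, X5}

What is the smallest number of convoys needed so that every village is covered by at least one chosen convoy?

B and F and G together: B ∪ F ∪ G = {X1, X2, X3, X4, X5, X6} — every village is covered.
No 2 of the 8 convoys cover everything (all 28 combinations miss at least one village), so 3 is optimal.

3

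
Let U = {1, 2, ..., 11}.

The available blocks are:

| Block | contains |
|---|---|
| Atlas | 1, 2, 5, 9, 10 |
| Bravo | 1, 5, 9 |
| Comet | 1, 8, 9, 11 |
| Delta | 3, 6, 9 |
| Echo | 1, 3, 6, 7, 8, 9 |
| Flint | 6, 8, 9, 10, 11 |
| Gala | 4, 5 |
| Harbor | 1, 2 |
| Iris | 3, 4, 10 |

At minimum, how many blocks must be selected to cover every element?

Take {Echo, Flint, Gala, Harbor}. Their union is {1, 2, 3, 4, 5, 6, 7, 8, 9, 10, 11}, which is all 11 elements.
No 3 of the 9 blocks cover everything (all 84 combinations miss at least one element), so 4 is optimal.

4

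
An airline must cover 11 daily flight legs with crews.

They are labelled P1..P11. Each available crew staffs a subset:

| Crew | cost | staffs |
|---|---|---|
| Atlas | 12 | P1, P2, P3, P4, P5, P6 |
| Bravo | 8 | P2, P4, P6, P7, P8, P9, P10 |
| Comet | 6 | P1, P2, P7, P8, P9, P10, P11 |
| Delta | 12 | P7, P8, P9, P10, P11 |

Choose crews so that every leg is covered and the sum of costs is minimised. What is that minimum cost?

18

Atlas, Comet together cover every leg (Atlas ∪ Comet = {P1, P2, P3, P4, P5, P6, P7, P8, P9, P10, P11}); total cost 12 + 6 = 18.
No covering selection has total cost below 18.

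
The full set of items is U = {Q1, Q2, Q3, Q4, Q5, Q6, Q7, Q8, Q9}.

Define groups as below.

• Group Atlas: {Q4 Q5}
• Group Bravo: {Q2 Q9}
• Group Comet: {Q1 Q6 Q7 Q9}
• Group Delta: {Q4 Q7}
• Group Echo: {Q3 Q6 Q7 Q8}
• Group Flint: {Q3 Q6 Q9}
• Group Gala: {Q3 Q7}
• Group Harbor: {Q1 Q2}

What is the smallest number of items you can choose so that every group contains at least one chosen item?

4

The 4 items {Q2, Q5, Q6, Q7} hit every group.
No choice of 3 items meets every group, so 4 is the minimum.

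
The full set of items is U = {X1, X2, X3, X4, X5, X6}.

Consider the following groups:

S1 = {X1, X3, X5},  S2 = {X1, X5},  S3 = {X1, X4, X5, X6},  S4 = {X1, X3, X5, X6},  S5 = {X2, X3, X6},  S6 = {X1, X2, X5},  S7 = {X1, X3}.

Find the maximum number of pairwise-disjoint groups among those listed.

S2, S5 are pairwise disjoint (S2={X1,X5}; S5={X2,X3,X6}).
Every remaining group overlaps one of these, and no 3 of the listed groups are pairwise disjoint, so 2 is the maximum.

2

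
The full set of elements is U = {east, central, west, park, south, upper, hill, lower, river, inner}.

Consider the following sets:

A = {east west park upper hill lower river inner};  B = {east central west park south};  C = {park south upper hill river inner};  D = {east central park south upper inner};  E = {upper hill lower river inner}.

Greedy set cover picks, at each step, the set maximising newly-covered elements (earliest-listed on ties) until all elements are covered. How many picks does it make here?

2

Greedy: pick A (covers 8 new) → pick B (covers 2 new). Total picks: 2.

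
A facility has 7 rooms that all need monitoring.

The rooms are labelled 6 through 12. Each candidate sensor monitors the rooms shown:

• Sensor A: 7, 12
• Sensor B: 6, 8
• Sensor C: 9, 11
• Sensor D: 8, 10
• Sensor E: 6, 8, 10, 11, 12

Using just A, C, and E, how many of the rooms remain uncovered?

0

Union of A, C, E = {6, 7, 8, 9, 10, 11, 12} — that's every room, so 0 are uncovered.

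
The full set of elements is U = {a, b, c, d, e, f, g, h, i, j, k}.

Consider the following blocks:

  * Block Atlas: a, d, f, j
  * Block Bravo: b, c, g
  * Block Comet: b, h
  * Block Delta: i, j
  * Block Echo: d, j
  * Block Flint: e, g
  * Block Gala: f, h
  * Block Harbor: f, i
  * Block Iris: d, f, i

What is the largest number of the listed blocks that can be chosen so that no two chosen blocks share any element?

Comet, Echo, Flint, Harbor are pairwise disjoint (Comet={b,h}; Echo={d,j}; Flint={e,g}; Harbor={f,i}).
Every remaining block overlaps one of these, and no 5 of the listed blocks are pairwise disjoint, so 4 is the maximum.

4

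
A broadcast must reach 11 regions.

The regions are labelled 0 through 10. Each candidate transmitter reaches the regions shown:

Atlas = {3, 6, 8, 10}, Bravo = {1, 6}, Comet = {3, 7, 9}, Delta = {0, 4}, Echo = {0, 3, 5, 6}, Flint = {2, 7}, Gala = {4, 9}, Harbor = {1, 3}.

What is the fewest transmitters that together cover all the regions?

5

Atlas and Echo and Flint and Gala and Harbor together: Atlas ∪ Echo ∪ Flint ∪ Gala ∪ Harbor = {0, 1, 2, 3, 4, 5, 6, 7, 8, 9, 10} — every region is covered.
Only Echo contains 5, so Echo is forced; the remaining 7 regions need at least 4 more transmitters (each remaining transmitter adds at most 2) — so at least 5 transmitters are needed, and 5 is optimal.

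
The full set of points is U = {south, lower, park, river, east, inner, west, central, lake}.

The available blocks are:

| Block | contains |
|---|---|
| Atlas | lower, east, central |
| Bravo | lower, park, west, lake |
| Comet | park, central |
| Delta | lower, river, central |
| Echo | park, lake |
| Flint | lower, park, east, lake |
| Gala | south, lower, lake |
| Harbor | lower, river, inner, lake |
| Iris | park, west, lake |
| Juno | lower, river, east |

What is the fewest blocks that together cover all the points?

4

Atlas and Gala and Harbor and Iris together: Atlas ∪ Gala ∪ Harbor ∪ Iris = {south, lower, park, river, east, inner, west, central, lake} — every point is covered.
Only Gala contains south, so Gala is forced; the remaining 6 points need at least 3 more blocks (each remaining block adds at most 2) — so at least 4 blocks are needed, and 4 is optimal.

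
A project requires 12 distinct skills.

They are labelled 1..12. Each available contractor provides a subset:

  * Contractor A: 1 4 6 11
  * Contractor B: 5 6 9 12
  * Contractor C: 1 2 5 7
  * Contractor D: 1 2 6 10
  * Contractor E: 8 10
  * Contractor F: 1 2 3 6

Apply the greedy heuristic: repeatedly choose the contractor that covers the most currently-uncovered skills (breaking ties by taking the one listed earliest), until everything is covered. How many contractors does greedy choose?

5

Greedy: pick A (covers 4 new) → pick B (covers 3 new) → pick C (covers 2 new) → pick E (covers 2 new) → pick F (covers 1 new). Total picks: 5.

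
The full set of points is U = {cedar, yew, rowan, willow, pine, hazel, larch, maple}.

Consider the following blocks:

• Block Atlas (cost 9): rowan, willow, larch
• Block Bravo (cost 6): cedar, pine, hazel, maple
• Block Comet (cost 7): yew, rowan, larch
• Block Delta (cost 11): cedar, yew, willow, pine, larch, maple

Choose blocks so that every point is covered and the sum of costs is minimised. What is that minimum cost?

22

Atlas, Bravo, Comet together cover every point (Atlas ∪ Bravo ∪ Comet = {cedar, yew, rowan, willow, pine, hazel, larch, maple}); total cost 9 + 6 + 7 = 22.
No covering selection has total cost below 22.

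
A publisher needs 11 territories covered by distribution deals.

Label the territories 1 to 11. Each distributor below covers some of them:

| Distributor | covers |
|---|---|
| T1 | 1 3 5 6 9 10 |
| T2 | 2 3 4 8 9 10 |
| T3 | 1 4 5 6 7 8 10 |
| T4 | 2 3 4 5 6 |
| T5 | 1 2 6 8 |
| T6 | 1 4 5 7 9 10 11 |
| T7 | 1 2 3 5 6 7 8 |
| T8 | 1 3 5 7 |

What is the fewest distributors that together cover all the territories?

T6 and T7 together: T6 ∪ T7 = {1, 2, 3, 4, 5, 6, 7, 8, 9, 10, 11} — every territory is covered.
No single distributor has all 11 territories (the largest, T3, has 7), so 2 is optimal.

2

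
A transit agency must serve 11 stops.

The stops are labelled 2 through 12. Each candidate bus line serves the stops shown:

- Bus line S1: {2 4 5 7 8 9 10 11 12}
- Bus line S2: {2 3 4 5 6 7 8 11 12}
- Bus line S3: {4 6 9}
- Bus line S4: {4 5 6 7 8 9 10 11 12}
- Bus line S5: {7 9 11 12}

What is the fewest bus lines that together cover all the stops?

S2 and S4 together: S2 ∪ S4 = {2, 3, 4, 5, 6, 7, 8, 9, 10, 11, 12} — every stop is covered.
No single bus line has all 11 stops (the largest, S1, has 9), so 2 is optimal.

2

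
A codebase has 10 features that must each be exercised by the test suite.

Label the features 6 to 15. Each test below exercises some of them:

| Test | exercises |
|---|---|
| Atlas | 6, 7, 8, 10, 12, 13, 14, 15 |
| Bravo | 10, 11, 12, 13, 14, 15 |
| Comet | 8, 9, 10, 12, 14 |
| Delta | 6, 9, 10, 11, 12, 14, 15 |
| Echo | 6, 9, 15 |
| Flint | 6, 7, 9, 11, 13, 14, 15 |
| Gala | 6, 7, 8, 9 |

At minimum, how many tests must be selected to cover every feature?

2

Comet and Flint together: Comet ∪ Flint = {6, 7, 8, 9, 10, 11, 12, 13, 14, 15} — every feature is covered.
No single test has all 10 features (the largest, Atlas, has 8), so 2 is optimal.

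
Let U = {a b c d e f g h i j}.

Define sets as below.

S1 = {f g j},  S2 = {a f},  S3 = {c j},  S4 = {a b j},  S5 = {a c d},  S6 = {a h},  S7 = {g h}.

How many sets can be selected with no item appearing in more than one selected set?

3

S2, S3, S7 are pairwise disjoint (S2={a,f}; S3={c,j}; S7={g,h}).
Every remaining set overlaps one of these, and no 4 of the listed sets are pairwise disjoint, so 3 is the maximum.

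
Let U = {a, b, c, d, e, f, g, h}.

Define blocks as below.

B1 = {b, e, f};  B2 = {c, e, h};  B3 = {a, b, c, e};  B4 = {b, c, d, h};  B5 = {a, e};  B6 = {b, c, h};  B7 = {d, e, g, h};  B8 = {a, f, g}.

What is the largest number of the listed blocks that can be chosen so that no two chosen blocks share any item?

B4, B8 are pairwise disjoint (B4={b,c,d,h}; B8={a,f,g}).
Every remaining block overlaps one of these, and no 3 of the listed blocks are pairwise disjoint, so 2 is the maximum.

2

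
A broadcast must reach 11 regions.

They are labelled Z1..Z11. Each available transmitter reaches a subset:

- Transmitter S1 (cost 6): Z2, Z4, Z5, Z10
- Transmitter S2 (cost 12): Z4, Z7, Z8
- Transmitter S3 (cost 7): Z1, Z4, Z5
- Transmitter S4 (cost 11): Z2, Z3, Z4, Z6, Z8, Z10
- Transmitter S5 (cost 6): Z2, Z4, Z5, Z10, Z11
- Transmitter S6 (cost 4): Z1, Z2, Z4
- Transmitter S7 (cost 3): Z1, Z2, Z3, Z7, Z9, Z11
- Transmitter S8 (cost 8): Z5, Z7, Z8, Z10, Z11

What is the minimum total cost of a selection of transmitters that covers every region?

20

S1, S4, S7 together cover every region (S1 ∪ S4 ∪ S7 = {Z1, Z2, Z3, Z4, Z5, Z6, Z7, Z8, Z9, Z10, Z11}); total cost 6 + 11 + 3 = 20.
No covering selection has total cost below 20.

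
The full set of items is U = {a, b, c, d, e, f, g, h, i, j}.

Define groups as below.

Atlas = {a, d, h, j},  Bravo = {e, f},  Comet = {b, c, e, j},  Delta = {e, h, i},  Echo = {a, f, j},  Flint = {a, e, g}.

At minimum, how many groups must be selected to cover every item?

Take {Atlas, Comet, Delta, Echo, Flint}. Their union is {a, b, c, d, e, f, g, h, i, j}, which is all 10 items.
No 4 of the 6 groups cover everything (all 15 combinations miss at least one item), so 5 is optimal.

5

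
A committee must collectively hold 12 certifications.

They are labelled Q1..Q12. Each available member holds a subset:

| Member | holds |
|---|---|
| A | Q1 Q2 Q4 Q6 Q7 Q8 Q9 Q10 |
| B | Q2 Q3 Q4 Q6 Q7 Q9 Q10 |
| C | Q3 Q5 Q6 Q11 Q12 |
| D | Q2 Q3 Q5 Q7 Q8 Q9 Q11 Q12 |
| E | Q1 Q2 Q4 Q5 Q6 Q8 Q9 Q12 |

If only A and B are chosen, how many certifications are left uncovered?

Union of A, B = {Q1, Q2, Q3, Q4, Q6, Q7, Q8, Q9, Q10}.
Not covered: Q5, Q11, Q12 — 3 certifications.

3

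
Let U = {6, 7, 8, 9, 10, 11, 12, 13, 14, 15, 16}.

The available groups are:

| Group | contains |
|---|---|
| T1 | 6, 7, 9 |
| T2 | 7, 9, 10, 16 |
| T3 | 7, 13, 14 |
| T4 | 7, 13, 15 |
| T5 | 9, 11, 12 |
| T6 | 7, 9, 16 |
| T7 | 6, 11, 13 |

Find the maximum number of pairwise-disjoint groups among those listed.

2

T2, T7 are pairwise disjoint (T2={7,9,10,16}; T7={6,11,13}).
Every remaining group overlaps one of these, and no 3 of the listed groups are pairwise disjoint, so 2 is the maximum.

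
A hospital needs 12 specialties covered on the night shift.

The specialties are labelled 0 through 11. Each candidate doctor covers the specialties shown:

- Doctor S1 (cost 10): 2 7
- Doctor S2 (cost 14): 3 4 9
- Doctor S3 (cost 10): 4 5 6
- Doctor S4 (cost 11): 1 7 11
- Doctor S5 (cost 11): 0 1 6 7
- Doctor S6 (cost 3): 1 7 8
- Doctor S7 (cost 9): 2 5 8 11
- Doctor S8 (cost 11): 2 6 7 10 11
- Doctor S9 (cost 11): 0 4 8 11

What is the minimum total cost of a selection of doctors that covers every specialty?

S2, S5, S7, S8 together cover every specialty (S2 ∪ S5 ∪ S7 ∪ S8 = {0, 1, 2, 3, 4, 5, 6, 7, 8, 9, 10, 11}); total cost 14 + 11 + 9 + 11 = 45.
The greedy pick S6, S8, S2, S7, S5 costs 48; no covering selection beats 45.

45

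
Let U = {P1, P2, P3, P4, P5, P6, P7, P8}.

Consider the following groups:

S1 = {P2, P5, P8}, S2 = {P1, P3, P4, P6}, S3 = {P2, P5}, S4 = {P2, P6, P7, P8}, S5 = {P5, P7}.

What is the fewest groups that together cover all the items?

S2 and S4 and S5 together: S2 ∪ S4 ∪ S5 = {P1, P2, P3, P4, P5, P6, P7, P8} — every item is covered.
Only S2 contains P1, so S2 is forced; the remaining 4 items need at least 2 more groups (each remaining group adds at most 3) — so at least 3 groups are needed, and 3 is optimal.

3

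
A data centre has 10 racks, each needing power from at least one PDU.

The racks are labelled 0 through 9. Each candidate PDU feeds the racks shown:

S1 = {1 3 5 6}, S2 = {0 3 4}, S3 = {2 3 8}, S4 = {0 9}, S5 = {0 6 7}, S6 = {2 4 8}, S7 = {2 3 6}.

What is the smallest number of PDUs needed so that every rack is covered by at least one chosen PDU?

S1 and S4 and S5 and S6 together: S1 ∪ S4 ∪ S5 ∪ S6 = {0, 1, 2, 3, 4, 5, 6, 7, 8, 9} — every rack is covered.
Only S5 contains 7, so S5 is forced; the remaining 7 racks need at least 3 more PDUs (each remaining PDU adds at most 3) — so at least 4 PDUs are needed, and 4 is optimal.

4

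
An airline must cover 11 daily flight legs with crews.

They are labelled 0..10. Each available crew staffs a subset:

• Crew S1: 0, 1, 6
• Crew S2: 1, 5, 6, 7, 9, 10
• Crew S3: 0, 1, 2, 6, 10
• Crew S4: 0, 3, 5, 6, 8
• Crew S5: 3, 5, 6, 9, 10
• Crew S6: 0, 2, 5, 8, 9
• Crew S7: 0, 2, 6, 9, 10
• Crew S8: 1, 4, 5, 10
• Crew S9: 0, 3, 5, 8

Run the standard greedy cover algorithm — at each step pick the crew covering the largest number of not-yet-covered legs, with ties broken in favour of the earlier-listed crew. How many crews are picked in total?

Greedy: pick S2 (covers 6 new) → pick S4 (covers 3 new) → pick S3 (covers 1 new) → pick S8 (covers 1 new). Total picks: 4.

4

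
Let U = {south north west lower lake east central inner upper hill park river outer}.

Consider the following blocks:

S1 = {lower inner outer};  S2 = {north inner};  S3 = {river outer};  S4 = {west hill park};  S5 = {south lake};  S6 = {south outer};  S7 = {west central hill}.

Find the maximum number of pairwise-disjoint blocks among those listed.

S2, S3, S5, S7 are pairwise disjoint (S2={north,inner}; S3={river,outer}; S5={south,lake}; S7={west,central,hill}).
Every remaining block overlaps one of these, and no 5 of the listed blocks are pairwise disjoint, so 4 is the maximum.

4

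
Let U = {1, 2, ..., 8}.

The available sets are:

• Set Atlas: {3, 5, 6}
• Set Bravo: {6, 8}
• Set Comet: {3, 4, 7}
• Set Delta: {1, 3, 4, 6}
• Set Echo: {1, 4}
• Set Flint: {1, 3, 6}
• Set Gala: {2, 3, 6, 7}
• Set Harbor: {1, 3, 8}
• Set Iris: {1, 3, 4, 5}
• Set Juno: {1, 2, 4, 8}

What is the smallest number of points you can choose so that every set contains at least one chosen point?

3

The 3 points {3, 4, 6} hit every set.
No choice of 2 points meets every set, so 3 is the minimum.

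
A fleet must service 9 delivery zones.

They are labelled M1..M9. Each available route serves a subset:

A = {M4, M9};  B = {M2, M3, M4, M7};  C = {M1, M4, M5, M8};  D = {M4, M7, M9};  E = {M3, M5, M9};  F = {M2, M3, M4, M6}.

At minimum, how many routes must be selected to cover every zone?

Take {C, D, F}. Their union is {M1, M2, M3, M4, M5, M6, M7, M8, M9}, which is all 9 zones.
Each route has at most 4 zones, and 2·4 = 8 < 9 — so at least 3 routes are needed, and 3 is optimal.

3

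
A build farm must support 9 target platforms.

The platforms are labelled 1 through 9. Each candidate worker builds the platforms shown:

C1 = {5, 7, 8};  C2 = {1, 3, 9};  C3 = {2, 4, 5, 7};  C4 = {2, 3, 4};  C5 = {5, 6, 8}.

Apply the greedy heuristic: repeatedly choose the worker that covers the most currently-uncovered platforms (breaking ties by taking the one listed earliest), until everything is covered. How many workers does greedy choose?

3

Greedy: pick C3 (covers 4 new) → pick C2 (covers 3 new) → pick C5 (covers 2 new). Total picks: 3.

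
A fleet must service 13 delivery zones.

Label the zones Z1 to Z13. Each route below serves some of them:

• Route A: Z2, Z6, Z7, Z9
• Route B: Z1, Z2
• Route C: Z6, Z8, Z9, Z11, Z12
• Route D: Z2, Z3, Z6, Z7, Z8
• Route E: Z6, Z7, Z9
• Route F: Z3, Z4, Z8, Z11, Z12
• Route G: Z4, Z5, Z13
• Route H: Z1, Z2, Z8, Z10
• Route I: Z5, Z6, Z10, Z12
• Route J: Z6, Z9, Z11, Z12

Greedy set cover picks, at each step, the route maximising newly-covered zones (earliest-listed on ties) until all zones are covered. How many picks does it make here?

4

Greedy: pick C (covers 5 new) → pick D (covers 3 new) → pick G (covers 3 new) → pick H (covers 2 new). Total picks: 4.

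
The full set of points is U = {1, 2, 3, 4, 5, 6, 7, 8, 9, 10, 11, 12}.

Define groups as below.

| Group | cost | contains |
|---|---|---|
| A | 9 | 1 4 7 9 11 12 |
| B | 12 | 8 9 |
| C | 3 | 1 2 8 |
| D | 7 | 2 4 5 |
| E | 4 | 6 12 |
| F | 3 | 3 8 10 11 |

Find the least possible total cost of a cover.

A, D, E, F together cover every point (A ∪ D ∪ E ∪ F = {1, 2, 3, 4, 5, 6, 7, 8, 9, 10, 11, 12}); total cost 9 + 7 + 4 + 3 = 23.
The greedy pick F, C, E, A, D costs 26; no covering selection beats 23.

23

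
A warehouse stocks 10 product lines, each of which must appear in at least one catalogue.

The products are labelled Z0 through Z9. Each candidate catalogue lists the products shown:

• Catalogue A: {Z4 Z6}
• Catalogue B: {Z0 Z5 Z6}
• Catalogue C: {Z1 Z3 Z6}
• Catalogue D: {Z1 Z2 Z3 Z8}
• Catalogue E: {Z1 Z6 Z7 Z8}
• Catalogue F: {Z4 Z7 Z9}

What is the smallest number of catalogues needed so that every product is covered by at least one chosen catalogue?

3

Take {B, D, F}. Their union is {Z0, Z1, Z2, Z3, Z4, Z5, Z6, Z7, Z8, Z9}, which is all 10 products.
Each catalogue has at most 4 products, and 2·4 = 8 < 10 — so at least 3 catalogues are needed, and 3 is optimal.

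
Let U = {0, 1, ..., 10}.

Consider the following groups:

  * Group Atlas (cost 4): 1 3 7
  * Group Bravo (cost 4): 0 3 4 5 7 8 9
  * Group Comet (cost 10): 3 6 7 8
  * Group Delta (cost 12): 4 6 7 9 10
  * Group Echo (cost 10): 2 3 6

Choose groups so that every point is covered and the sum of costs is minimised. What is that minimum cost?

30

Atlas, Bravo, Delta, Echo together cover every point (Atlas ∪ Bravo ∪ Delta ∪ Echo = {0, 1, 2, 3, 4, 5, 6, 7, 8, 9, 10}); total cost 4 + 4 + 12 + 10 = 30.
No covering selection has total cost below 30.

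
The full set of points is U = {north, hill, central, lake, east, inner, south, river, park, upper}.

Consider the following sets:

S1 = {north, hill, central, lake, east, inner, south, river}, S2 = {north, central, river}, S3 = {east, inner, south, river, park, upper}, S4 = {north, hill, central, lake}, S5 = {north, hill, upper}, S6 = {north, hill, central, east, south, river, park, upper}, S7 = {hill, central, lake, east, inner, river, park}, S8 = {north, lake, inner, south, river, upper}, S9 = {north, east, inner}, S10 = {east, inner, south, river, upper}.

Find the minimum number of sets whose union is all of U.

2

S1 and S6 cover everything between them: the union {north, hill, central, lake, east, inner, south, river, park, upper} is all of U.
No single set has all 10 points (the largest, S1, has 8), so 2 is optimal.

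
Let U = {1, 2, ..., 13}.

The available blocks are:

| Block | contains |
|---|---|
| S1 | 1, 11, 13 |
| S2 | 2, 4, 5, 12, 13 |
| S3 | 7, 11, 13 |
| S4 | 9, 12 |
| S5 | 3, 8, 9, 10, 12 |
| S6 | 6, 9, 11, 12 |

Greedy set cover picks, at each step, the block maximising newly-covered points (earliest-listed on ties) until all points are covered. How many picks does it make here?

5

Greedy: pick S2 (covers 5 new) → pick S5 (covers 4 new) → pick S1 (covers 2 new) → pick S3 (covers 1 new) → pick S6 (covers 1 new). Total picks: 5.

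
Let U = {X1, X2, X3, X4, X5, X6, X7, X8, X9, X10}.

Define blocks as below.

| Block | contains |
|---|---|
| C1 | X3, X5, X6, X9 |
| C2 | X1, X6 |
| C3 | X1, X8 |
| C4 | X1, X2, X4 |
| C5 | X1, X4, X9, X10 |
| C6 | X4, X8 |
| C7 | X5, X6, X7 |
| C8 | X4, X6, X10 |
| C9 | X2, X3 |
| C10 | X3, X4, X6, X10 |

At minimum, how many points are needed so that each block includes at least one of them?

H = {X1, X3, X4, X5} meets every block (each contains at least one member of H), and |H| = 4.
No choice of 3 points meets every block, so 4 is the minimum.

4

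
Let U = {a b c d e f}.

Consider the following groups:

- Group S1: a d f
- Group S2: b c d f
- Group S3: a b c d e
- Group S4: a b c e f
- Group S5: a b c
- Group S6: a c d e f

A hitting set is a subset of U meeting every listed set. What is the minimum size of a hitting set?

2

H = {a, b} meets every group (each contains at least one member of H), and |H| = 2.
No single item lies in every group, so at least 2 are needed and 2 is optimal.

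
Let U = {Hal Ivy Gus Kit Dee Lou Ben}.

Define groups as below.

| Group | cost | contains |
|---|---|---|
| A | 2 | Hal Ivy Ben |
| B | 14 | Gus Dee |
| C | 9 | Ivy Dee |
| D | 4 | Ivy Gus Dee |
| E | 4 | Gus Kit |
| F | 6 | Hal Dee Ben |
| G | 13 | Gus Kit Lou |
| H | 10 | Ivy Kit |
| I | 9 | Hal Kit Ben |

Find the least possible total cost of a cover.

19

A, D, G together cover every point (A ∪ D ∪ G = {Hal, Ivy, Gus, Kit, Dee, Lou, Ben}); total cost 2 + 4 + 13 = 19.
The greedy pick A, D, E, G costs 23; no covering selection beats 19.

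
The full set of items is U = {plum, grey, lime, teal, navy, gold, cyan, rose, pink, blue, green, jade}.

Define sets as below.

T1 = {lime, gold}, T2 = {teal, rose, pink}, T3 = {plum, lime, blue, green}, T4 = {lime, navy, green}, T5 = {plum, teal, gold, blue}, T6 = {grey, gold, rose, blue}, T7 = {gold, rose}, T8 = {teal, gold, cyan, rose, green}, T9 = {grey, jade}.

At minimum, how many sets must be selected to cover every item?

T2 and T3 and T4 and T8 and T9 together: T2 ∪ T3 ∪ T4 ∪ T8 ∪ T9 = {plum, grey, lime, teal, navy, gold, cyan, rose, pink, blue, green, jade} — every item is covered.
No 4 of the 9 sets cover everything (all 126 combinations miss at least one item), so 5 is optimal.

5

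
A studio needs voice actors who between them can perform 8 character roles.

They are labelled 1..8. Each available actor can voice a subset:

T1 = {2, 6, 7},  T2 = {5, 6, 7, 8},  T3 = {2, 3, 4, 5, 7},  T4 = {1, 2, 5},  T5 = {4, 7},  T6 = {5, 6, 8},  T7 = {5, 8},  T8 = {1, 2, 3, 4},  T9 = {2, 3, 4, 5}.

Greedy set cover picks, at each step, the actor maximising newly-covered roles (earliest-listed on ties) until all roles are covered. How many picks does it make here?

3

Greedy: pick T3 (covers 5 new) → pick T2 (covers 2 new) → pick T4 (covers 1 new). Total picks: 3.
(The true minimum cover uses only 2 actors, so greedy is not optimal here.)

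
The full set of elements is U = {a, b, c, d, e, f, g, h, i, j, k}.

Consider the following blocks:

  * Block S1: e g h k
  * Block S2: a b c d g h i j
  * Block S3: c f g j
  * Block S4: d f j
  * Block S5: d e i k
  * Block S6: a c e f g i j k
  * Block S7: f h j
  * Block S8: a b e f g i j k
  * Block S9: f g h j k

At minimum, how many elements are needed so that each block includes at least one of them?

2

Take T = {j, k}. Each listed block contains at least one of these, so T is a hitting set of size 2.
The blocks S3, S5 are pairwise disjoint, so any hitting set needs a separate element for each — at least 2. Hence 2 is optimal.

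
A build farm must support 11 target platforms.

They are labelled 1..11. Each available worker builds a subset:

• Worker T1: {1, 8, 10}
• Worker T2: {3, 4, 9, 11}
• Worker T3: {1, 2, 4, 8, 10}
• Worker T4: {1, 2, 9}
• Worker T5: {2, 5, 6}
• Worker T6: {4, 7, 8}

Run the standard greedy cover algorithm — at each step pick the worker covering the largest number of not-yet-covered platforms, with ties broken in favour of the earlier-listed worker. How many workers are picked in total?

4

Greedy: pick T3 (covers 5 new) → pick T2 (covers 3 new) → pick T5 (covers 2 new) → pick T6 (covers 1 new). Total picks: 4.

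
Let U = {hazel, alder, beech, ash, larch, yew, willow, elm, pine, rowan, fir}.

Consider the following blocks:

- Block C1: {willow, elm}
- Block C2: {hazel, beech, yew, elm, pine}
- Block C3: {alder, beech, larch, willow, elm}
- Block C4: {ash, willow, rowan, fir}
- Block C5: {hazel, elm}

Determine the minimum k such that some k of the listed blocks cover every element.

3

C2 and C3 and C4 together: C2 ∪ C3 ∪ C4 = {hazel, alder, beech, ash, larch, yew, willow, elm, pine, rowan, fir} — every element is covered.
Each block has at most 5 elements, and 2·5 = 10 < 11 — so at least 3 blocks are needed, and 3 is optimal.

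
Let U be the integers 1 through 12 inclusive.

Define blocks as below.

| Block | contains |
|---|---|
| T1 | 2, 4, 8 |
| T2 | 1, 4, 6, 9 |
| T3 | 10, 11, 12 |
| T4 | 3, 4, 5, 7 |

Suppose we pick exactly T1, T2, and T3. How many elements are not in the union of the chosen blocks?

Union of T1, T2, T3 = {1, 2, 4, 6, 8, 9, 10, 11, 12}.
Not covered: 3, 5, 7 — 3 elements.

3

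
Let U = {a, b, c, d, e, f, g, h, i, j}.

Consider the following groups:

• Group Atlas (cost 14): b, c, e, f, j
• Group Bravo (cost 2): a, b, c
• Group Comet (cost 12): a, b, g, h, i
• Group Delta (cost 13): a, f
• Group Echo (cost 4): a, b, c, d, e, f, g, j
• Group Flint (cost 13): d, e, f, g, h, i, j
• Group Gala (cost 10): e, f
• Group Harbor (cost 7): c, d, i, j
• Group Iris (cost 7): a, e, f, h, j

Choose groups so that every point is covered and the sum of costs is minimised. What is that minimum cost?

15

Bravo, Flint together cover every point (Bravo ∪ Flint = {a, b, c, d, e, f, g, h, i, j}); total cost 2 + 13 = 15.
The greedy pick Echo, Comet costs 16; no covering selection beats 15.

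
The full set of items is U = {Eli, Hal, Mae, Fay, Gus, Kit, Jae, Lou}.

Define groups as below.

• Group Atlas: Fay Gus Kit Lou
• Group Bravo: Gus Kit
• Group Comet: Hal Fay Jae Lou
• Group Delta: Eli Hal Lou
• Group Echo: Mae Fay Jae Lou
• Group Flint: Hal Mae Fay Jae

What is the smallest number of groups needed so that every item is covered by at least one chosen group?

3

Atlas, Delta, and Flint cover everything between them: the union {Eli, Hal, Mae, Fay, Gus, Kit, Jae, Lou} is all of U.
Only Delta contains Eli, so Delta is forced; the remaining 5 items need at least 2 more groups (each remaining group adds at most 3) — so at least 3 groups are needed, and 3 is optimal.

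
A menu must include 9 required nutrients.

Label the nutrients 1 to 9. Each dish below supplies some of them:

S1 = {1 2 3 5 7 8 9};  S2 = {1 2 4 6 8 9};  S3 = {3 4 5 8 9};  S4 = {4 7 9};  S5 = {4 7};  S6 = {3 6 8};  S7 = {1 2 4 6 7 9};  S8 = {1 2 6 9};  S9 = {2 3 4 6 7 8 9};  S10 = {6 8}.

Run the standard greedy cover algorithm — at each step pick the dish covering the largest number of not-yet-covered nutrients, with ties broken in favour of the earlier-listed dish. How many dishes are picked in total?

Greedy: pick S1 (covers 7 new) → pick S2 (covers 2 new). Total picks: 2.

2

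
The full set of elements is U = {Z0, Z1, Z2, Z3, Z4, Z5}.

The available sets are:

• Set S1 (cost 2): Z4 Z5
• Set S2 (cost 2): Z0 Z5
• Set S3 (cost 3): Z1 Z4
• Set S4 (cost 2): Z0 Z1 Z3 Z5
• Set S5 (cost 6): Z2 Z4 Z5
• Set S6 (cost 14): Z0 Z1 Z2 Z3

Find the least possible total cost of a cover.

S4, S5 together cover every element (S4 ∪ S5 = {Z0, Z1, Z2, Z3, Z4, Z5}); total cost 2 + 6 = 8.
The greedy pick S4, S1, S5 costs 10; no covering selection beats 8.

8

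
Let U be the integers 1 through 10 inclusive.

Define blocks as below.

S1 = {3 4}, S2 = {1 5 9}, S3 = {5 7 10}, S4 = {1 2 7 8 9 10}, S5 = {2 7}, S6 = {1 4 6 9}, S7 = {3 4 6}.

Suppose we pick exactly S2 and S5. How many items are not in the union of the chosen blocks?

5

Union of S2, S5 = {1, 2, 5, 7, 9}.
Not covered: 3, 4, 6, 8, 10 — 5 items.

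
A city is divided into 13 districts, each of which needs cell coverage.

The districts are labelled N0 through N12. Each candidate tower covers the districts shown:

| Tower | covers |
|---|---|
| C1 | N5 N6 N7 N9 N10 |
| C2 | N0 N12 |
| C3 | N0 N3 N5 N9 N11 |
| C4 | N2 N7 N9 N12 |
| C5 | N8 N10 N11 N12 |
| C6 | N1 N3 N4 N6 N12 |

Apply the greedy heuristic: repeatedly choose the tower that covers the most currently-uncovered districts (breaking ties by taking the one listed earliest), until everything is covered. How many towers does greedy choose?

5

Greedy: pick C1 (covers 5 new) → pick C6 (covers 4 new) → pick C3 (covers 2 new) → pick C4 (covers 1 new) → pick C5 (covers 1 new). Total picks: 5.
(The true minimum cover uses only 4 towers, so greedy is not optimal here.)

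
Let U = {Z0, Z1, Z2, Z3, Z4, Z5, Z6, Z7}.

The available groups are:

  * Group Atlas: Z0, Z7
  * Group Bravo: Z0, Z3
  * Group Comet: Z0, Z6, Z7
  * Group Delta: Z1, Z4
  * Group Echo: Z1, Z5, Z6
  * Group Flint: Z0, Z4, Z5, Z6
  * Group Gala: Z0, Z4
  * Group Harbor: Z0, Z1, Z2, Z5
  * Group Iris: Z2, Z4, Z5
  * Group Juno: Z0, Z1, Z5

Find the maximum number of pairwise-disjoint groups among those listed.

Bravo, Iris are pairwise disjoint (Bravo={Z0,Z3}; Iris={Z2,Z4,Z5}).
Every remaining group overlaps one of these, and no 3 of the listed groups are pairwise disjoint, so 2 is the maximum.

2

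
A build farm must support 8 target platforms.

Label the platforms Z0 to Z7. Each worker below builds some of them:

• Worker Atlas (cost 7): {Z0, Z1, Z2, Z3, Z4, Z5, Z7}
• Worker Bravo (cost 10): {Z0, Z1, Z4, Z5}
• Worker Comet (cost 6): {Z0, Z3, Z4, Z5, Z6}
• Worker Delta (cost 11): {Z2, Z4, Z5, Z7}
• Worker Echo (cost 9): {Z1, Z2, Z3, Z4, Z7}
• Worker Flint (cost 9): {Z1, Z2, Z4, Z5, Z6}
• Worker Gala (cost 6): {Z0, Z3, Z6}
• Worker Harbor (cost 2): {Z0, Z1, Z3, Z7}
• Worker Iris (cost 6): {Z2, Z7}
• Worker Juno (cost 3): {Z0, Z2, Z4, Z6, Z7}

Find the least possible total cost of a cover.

10

Atlas, Juno together cover every platform (Atlas ∪ Juno = {Z0, Z1, Z2, Z3, Z4, Z5, Z6, Z7}); total cost 7 + 3 = 10.
The greedy pick Harbor, Juno, Comet costs 11; no covering selection beats 10.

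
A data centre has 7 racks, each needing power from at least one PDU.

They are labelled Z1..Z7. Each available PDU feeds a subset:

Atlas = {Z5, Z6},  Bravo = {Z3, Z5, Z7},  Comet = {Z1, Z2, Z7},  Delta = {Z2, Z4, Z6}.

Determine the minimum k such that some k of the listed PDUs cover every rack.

3

Take {Bravo, Comet, Delta}. Their union is {Z1, Z2, Z3, Z4, Z5, Z6, Z7}, which is all 7 racks.
Each PDU has at most 3 racks, and 2·3 = 6 < 7 — so at least 3 PDUs are needed, and 3 is optimal.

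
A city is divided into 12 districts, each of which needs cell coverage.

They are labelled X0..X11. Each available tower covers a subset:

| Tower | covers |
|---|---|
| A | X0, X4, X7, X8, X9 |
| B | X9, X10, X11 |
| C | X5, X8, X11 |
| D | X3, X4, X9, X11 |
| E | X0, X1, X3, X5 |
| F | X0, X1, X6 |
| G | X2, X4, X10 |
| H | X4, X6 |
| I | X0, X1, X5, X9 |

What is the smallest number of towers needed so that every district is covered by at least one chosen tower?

5

Take {A, B, E, F, G}. Their union is {X0, X1, X2, X3, X4, X5, X6, X7, X8, X9, X10, X11}, which is all 12 districts.
No 4 of the 9 towers cover everything (all 126 combinations miss at least one district), so 5 is optimal.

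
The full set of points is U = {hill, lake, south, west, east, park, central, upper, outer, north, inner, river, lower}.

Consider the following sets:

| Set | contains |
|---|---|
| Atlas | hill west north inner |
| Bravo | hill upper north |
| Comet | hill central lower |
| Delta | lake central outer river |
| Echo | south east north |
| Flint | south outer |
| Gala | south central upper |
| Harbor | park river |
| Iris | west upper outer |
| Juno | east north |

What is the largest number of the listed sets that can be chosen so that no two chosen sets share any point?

4

Comet, Echo, Harbor, Iris are pairwise disjoint (Comet={hill,central,lower}; Echo={south,east,north}; Harbor={park,river}; Iris={west,upper,outer}).
Every remaining set overlaps one of these, and no 5 of the listed sets are pairwise disjoint, so 4 is the maximum.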